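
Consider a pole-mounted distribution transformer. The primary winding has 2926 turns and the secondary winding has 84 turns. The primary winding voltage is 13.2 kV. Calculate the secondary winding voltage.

V_s/V_p = N_s/N_p, so V_s = 13200 × 84/2926 = 379 V.

V_s ≈ 379 V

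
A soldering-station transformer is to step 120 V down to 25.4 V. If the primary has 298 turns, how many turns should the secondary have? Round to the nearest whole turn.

N_s = 63 turns

N_s/N_p = V_s/V_p, so N_s = 298 × 25.4/120 = 63.1 ≈ 63 turns.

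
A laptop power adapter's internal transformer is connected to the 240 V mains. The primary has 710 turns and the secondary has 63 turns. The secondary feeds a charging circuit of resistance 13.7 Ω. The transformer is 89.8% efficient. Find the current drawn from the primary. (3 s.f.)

I_p ≈ 0.154 A

V_s = 240 × 63/710 = 21.296 V.
I_s = V_s/R = 21.296/13.7 = 1.5544 A.
P_out = V_s I_s = 21.296 × 1.5544 = 33.103 W.
P_in = P_out/η = 33.103/0.898 = 36.863 W.
I_p = P_in/V_p = 36.863/240 = 0.154 A.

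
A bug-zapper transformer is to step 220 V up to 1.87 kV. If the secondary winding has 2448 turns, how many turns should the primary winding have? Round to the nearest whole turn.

N_p/N_s = V_p/V_s, so N_p = 2448 × 220/1870 = 288.0 ≈ 288 turns.

N_p = 288 turns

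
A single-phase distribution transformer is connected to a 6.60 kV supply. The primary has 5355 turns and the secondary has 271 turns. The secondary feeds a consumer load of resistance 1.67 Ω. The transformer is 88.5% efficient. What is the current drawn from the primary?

V_s = 6600 × 271/5355 = 334.01 V.
I_s = V_s/R = 334.01/1.67 = 200.00 A.
P_out = V_s I_s = 334.01 × 200.00 = 66802 W.
P_in = P_out/η = 66802/0.885 = 75483 W.
I_p = P_in/V_p = 75483/6600 = 11.4 A.

I_p ≈ 11.4 A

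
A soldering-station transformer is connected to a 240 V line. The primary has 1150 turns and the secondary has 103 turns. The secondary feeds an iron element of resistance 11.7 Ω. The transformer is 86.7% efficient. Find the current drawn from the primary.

V_s = 240 × 103/1150 = 21.496 V.
I_s = V_s/R = 21.496/11.7 = 1.8372 A.
P_out = V_s I_s = 21.496 × 1.8372 = 39.493 W.
P_in = P_out/η = 39.493/0.867 = 45.551 W.
I_p = P_in/V_p = 45.551/240 = 0.190 A.

I_p ≈ 0.190 A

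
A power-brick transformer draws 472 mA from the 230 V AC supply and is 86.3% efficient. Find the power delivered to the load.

P_out ≈ 93.7 W

P_in = V_p I_p = 230 × 0.472 = 108.56 W.
P_out = η P_in = 0.863 × 108.56 = 93.7 W.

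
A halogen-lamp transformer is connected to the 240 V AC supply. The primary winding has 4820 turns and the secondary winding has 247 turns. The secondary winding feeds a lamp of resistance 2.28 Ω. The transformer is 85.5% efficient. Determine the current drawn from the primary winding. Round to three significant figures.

I_p ≈ 0.323 A

V_s = 240 × 247/4820 = 12.299 V.
I_s = V_s/R = 12.299/2.28 = 5.3942 A.
P_out = V_s I_s = 12.299 × 5.3942 = 66.342 W.
P_in = P_out/η = 66.342/0.855 = 77.593 W.
I_p = P_in/V_p = 77.593/240 = 0.323 A.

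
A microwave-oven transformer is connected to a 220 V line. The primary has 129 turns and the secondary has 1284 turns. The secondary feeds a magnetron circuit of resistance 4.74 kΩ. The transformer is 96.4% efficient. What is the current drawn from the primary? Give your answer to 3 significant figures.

V_s = 220 × 1284/129 = 2189.8 V.
I_s = V_s/R = 2189.8/4740 = 0.46198 A.
P_out = V_s I_s = 2189.8 × 0.46198 = 1011.6 W.
P_in = P_out/η = 1011.6/0.964 = 1049.4 W.
I_p = P_in/V_p = 1049.4/220 = 4.77 A.

I_p ≈ 4.77 A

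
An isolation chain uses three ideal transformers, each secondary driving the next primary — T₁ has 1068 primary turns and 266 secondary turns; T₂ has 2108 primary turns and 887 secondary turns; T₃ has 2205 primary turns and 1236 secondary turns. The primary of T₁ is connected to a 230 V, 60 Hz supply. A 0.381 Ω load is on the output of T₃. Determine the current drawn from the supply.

After T₁: V = 230.00 × 266/1068 = 57.285 V.
After T₂: V = 57.285 × 887/2108 = 24.104 V.
After T₃: V = 24.104 × 1236/2205 = 13.511 V.
I_load = 13.511/0.381 = 35.463 A, so P_out = 13.511 × 35.463 = 479.16 W.
All ideal ⇒ P_in = P_out, so I_supply = 479.16/230 = 2.08 A.

I_supply ≈ 2.08 A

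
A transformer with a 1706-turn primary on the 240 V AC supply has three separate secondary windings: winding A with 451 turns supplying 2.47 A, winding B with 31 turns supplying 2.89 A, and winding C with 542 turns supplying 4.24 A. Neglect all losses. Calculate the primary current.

V_A = 240 × 451/1706 = 63.447 V; V_B = 240 × 31/1706 = 4.3611 V; V_C = 240 × 542/1706 = 76.249 V.
P_out = V_A I_A + V_B I_B + V_C I_C = 63.447×2.47 + 4.3611×2.89 + 76.249×4.24 = 156.71 + 12.604 + 323.29 = 492.61 W.
Ideal ⇒ P_in = P_out, so I_p = P_out/V_p = 492.61/240 = 2.05 A.

I_p ≈ 2.05 A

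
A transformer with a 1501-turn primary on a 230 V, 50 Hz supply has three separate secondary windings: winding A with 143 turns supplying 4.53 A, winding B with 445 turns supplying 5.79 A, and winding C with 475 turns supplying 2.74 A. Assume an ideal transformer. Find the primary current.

V_A = 230 × 143/1501 = 21.912 V; V_B = 230 × 445/1501 = 68.188 V; V_C = 230 × 475/1501 = 72.785 V.
P_out = V_A I_A + V_B I_B + V_C I_C = 21.912×4.53 + 68.188×5.79 + 72.785×2.74 = 99.262 + 394.81 + 199.43 = 693.50 W.
Ideal ⇒ P_in = P_out, so I_p = P_out/V_p = 693.50/230 = 3.02 A.

I_p ≈ 3.02 A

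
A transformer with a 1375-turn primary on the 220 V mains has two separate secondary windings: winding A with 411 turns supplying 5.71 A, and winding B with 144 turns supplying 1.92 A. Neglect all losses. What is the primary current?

V_A = 220 × 411/1375 = 65.760 V; V_B = 220 × 144/1375 = 23.040 V.
P_out = V_A I_A + V_B I_B = 65.760×5.71 + 23.040×1.92 = 375.49 + 44.237 = 419.73 W.
Ideal ⇒ P_in = P_out, so I_p = P_out/V_p = 419.73/220 = 1.91 A.

I_p ≈ 1.91 A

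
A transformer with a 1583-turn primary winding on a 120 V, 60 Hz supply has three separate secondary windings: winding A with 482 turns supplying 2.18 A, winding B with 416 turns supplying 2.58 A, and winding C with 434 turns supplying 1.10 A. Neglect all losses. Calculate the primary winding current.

V_A = 120 × 482/1583 = 36.538 V; V_B = 120 × 416/1583 = 31.535 V; V_C = 120 × 434/1583 = 32.900 V.
P_out = V_A I_A + V_B I_B + V_C I_C = 36.538×2.18 + 31.535×2.58 + 32.900×1.10 = 79.653 + 81.360 + 36.190 = 197.20 W.
Ideal ⇒ P_in = P_out, so I_p = P_out/V_p = 197.20/120 = 1.64 A.

I_p ≈ 1.64 A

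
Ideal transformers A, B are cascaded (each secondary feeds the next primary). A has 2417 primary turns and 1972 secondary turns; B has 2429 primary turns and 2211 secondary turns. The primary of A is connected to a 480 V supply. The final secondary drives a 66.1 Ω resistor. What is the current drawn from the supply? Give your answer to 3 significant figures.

I_supply ≈ 4.01 A

After A: V = 480.00 × 1972/2417 = 391.63 V.
After B: V = 391.63 × 2211/2429 = 356.48 V.
I_load = 356.48/66.1 = 5.3930 A, so P_out = 356.48 × 5.3930 = 1922.5 W.
All ideal ⇒ P_in = P_out, so I_supply = 1922.5/480 = 4.01 A.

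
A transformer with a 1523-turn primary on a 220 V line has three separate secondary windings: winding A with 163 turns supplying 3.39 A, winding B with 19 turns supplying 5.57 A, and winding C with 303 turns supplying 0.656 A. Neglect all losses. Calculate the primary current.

V_A = 220 × 163/1523 = 23.546 V; V_B = 220 × 19/1523 = 2.7446 V; V_C = 220 × 303/1523 = 43.769 V.
P_out = V_A I_A + V_B I_B + V_C I_C = 23.546×3.39 + 2.7446×5.57 + 43.769×0.656 = 79.820 + 15.287 + 28.712 = 123.82 W.
Ideal ⇒ P_in = P_out, so I_p = P_out/V_p = 123.82/220 = 0.563 A.

I_p ≈ 0.563 A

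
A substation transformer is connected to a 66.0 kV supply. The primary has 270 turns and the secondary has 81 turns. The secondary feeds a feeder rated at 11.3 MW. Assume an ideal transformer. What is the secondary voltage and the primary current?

V_s = V_p × N_s/N_p = 66000 × 81/270 = 19800 V.
I_s = P/V_s = 1.13×10^7/19800 = 570.71 A.
I_p = I_s × N_s/N_p = 570.71 × 81/270 = 171 A.

V_s ≈ 19800 V, I_p ≈ 171 A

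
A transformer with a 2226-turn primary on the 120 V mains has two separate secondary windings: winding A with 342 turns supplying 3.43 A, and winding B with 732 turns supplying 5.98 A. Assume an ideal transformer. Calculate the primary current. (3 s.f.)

I_p ≈ 2.49 A

V_A = 120 × 342/2226 = 18.437 V; V_B = 120 × 732/2226 = 39.461 V.
P_out = V_A I_A + V_B I_B = 18.437×3.43 + 39.461×5.98 = 63.238 + 235.98 = 299.21 W.
Ideal ⇒ P_in = P_out, so I_p = P_out/V_p = 299.21/120 = 2.49 A.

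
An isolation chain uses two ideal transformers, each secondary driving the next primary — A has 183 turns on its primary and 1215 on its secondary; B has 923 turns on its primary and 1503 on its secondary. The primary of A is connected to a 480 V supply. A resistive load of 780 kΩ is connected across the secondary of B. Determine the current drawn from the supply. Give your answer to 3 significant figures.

Secondary of A: V = 480.00 × 1215/183 = 3186.9 V.
Secondary of B: V = 3186.9 × 1503/923 = 5189.5 V.
I_load = 5189.5/780000 = 0.0066532 A, so P_out = 5189.5 × 0.0066532 = 34.527 W.
All ideal ⇒ P_in = P_out, so I_supply = 34.527/480 = 0.0719 A.

I_supply ≈ 0.0719 A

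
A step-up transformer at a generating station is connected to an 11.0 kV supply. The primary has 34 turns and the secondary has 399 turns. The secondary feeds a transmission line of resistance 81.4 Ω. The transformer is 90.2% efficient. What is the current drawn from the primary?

V_s = 11000 × 399/34 = 129090 V.
I_s = V_s/R = 129090/81.4 = 1585.9 A.
P_out = V_s I_s = 129090 × 1585.9 = 2.0471×10^8 W.
P_in = P_out/η = 2.0471×10^8/0.902 = 2.2696×10^8 W.
I_p = P_in/V_p = 2.2696×10^8/11000 = 20600 A.

I_p ≈ 20600 A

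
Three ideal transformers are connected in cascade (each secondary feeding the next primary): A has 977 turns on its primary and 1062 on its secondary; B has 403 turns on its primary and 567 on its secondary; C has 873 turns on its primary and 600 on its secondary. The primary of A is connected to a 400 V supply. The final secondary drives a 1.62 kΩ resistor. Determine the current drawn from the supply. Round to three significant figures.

Secondary of A: V = 400.00 × 1062/977 = 434.80 V.
Secondary of B: V = 434.80 × 567/403 = 611.74 V.
Secondary of C: V = 611.74 × 600/873 = 420.44 V.
I_load = 420.44/1620 = 0.25953 A, so P_out = 420.44 × 0.25953 = 109.12 W.
All ideal ⇒ P_in = P_out, so I_supply = 109.12/400 = 0.273 A.

I_supply ≈ 0.273 A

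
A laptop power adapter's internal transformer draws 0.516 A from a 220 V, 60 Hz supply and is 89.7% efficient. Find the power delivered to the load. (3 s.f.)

P_in = V_in I_in = 220 × 0.516 = 113.52 W.
P_out = η P_in = 0.897 × 113.52 = 102 W.

P_out ≈ 102 W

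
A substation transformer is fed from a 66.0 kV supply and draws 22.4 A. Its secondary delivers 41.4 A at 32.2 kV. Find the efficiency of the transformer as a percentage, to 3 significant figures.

η ≈ 90.2%

P_in = 66000 × 22.4 = 1.47840×10^6 W.
P_out = 32200 × 41.4 = 1.33308×10^6 W.
η = P_out/P_in = 1.33308×10^6/(1.47840×10^6) = 0.902.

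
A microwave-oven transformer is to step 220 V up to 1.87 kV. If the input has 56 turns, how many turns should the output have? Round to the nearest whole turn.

N_out = 476 turns

N_out/N_in = V_out/V_in, so N_out = 56 × 1870/220 = 476.0 ≈ 476 turns.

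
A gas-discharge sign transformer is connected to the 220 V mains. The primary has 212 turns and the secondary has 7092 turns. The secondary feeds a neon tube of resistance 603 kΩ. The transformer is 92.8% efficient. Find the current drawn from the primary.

I_p ≈ 0.440 A

V_s = 220 × 7092/212 = 7359.6 V.
I_s = V_s/R = 7359.6/603000 = 0.012205 A.
P_out = V_s I_s = 7359.6 × 0.012205 = 89.824 W.
P_in = P_out/η = 89.824/0.928 = 96.793 W.
I_p = P_in/V_p = 96.793/220 = 0.440 A.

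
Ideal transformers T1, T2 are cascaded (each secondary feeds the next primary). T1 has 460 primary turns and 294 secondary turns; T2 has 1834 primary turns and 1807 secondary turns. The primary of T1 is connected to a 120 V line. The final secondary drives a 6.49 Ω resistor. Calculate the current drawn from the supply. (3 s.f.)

After T1: V = 120.00 × 294/460 = 76.696 V.
After T2: V = 76.696 × 1807/1834 = 75.567 V.
I_load = 75.567/6.49 = 11.644 A, so P_out = 75.567 × 11.644 = 879.86 W.
All ideal ⇒ P_in = P_out, so I_supply = 879.86/120 = 7.33 A.

I_supply ≈ 7.33 A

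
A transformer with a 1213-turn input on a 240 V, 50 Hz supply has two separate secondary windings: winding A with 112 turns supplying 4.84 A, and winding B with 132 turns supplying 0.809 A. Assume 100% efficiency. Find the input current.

I_in ≈ 0.535 A

V_A = 240 × 112/1213 = 22.160 V; V_B = 240 × 132/1213 = 26.117 V.
P_out = V_A I_A + V_B I_B = 22.160×4.84 + 26.117×0.809 = 107.25 + 21.129 = 128.38 W.
Ideal ⇒ P_in = P_out, so I_in = P_out/V_in = 128.38/240 = 0.535 A.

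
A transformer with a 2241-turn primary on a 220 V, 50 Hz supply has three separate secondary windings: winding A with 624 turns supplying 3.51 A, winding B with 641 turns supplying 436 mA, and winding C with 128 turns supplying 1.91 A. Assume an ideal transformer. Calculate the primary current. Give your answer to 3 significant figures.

I_p ≈ 1.21 A

V_A = 220 × 624/2241 = 61.258 V; V_B = 220 × 641/2241 = 62.927 V; V_C = 220 × 128/2241 = 12.566 V.
P_out = V_A I_A + V_B I_B + V_C I_C = 61.258×3.51 + 62.927×0.436 + 12.566×1.91 = 215.02 + 27.436 + 24.001 = 266.45 W.
Ideal ⇒ P_in = P_out, so I_p = P_out/V_p = 266.45/220 = 1.21 A.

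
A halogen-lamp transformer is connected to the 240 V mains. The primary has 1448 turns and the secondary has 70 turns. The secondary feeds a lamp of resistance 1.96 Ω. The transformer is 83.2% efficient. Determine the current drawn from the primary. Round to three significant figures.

V_s = 240 × 70/1448 = 11.602 V.
I_s = V_s/R = 11.602/1.96 = 5.9195 A.
P_out = V_s I_s = 11.602 × 5.9195 = 68.679 W.
P_in = P_out/η = 68.679/0.832 = 82.547 W.
I_p = P_in/V_p = 82.547/240 = 0.344 A.

I_p ≈ 0.344 A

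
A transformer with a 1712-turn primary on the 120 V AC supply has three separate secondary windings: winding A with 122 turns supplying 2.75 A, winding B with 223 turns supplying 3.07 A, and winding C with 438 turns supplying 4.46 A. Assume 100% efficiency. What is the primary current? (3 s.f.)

I_p ≈ 1.74 A

V_A = 120 × 122/1712 = 8.5514 V; V_B = 120 × 223/1712 = 15.631 V; V_C = 120 × 438/1712 = 30.701 V.
P_out = V_A I_A + V_B I_B + V_C I_C = 8.5514×2.75 + 15.631×3.07 + 30.701×4.46 = 23.516 + 47.987 + 136.93 = 208.43 W.
Ideal ⇒ P_in = P_out, so I_p = P_out/V_p = 208.43/120 = 1.74 A.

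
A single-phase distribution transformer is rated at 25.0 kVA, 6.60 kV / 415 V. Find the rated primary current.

I_p ≈ 3.79 A

I_p = S/V_p = 25000/6600 = 3.79 A.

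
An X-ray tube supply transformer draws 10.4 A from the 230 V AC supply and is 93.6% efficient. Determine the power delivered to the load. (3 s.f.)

P_out ≈ 2240 W

P_in = V_p I_p = 230 × 10.4 = 2392.0 W.
P_out = η P_in = 0.936 × 2392.0 = 2240 W.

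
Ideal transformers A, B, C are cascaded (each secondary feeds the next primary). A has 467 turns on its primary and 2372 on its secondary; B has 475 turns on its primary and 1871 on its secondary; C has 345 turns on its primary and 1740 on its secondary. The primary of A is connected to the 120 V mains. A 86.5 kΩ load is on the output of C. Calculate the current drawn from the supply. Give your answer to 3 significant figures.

Secondary of A: V = 120.00 × 2372/467 = 609.51 V.
Secondary of B: V = 609.51 × 1871/475 = 2400.8 V.
Secondary of C: V = 2400.8 × 1740/345 = 12108 V.
I_load = 12108/86500 = 0.13998 A, so P_out = 12108 × 0.13998 = 1695.0 W.
All ideal ⇒ P_in = P_out, so I_supply = 1695.0/120 = 14.1 A.

I_supply ≈ 14.1 A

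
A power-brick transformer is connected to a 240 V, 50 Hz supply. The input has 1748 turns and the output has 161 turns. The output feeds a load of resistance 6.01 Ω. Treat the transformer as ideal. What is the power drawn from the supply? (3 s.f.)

V_out = V_in × N_out/N_in = 240 × 161/1748 = 22.105 V.
I_out = V_out/R = 22.105/6.01 = 3.6781 A.
I_in = I_out × N_out/N_in = 3.6781 × 161/1748 = 0.33877 A.
P = V_in I_in = 240 × 0.33877 = 81.3 W.

P ≈ 81.3 W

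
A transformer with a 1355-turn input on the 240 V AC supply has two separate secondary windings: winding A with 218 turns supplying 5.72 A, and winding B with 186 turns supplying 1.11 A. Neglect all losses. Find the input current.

V_A = 240 × 218/1355 = 38.613 V; V_B = 240 × 186/1355 = 32.945 V.
P_out = V_A I_A + V_B I_B = 38.613×5.72 + 32.945×1.11 = 220.86 + 36.569 = 257.43 W.
Ideal ⇒ P_in = P_out, so I_in = P_out/V_in = 257.43/240 = 1.07 A.

I_in ≈ 1.07 A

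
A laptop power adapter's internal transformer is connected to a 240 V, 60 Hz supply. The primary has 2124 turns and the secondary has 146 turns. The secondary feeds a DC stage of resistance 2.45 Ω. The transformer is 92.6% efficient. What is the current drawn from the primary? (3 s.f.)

I_p ≈ 0.500 A

V_s = 240 × 146/2124 = 16.497 V.
I_s = V_s/R = 16.497/2.45 = 6.7335 A.
P_out = V_s I_s = 16.497 × 6.7335 = 111.08 W.
P_in = P_out/η = 111.08/0.926 = 119.96 W.
I_p = P_in/V_p = 119.96/240 = 0.500 A.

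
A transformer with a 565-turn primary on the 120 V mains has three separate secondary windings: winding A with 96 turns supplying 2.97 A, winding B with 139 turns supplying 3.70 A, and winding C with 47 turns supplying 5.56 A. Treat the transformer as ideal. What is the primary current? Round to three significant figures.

V_A = 120 × 96/565 = 20.389 V; V_B = 120 × 139/565 = 29.522 V; V_C = 120 × 47/565 = 9.9823 V.
P_out = V_A I_A + V_B I_B + V_C I_C = 20.389×2.97 + 29.522×3.70 + 9.9823×5.56 = 60.556 + 109.23 + 55.502 = 225.29 W.
Ideal ⇒ P_in = P_out, so I_p = P_out/V_p = 225.29/120 = 1.88 A.

I_p ≈ 1.88 A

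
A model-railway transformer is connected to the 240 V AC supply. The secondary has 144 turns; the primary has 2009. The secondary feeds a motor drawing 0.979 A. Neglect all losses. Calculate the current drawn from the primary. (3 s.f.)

For an ideal transformer I_p N_p = I_s N_s, so I_p = 0.979 × 144/2009 = 0.0702 A.

I_p ≈ 0.0702 A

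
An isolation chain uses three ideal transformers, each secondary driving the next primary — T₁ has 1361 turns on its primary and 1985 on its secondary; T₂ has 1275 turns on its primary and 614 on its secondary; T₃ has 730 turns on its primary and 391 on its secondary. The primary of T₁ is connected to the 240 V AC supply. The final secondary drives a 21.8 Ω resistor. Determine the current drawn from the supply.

After T₁: V = 240.00 × 1985/1361 = 350.04 V.
After T₂: V = 350.04 × 614/1275 = 168.57 V.
After T₃: V = 168.57 × 391/730 = 90.287 V.
I_load = 90.287/21.8 = 4.1416 A, so P_out = 90.287 × 4.1416 = 373.93 W.
All ideal ⇒ P_in = P_out, so I_supply = 373.93/240 = 1.56 A.

I_supply ≈ 1.56 A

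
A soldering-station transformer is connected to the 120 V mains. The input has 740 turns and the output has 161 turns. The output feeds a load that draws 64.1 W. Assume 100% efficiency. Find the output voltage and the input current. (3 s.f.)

V_out ≈ 26.1 V, I_in ≈ 0.534 A

V_out = V_in × N_out/N_in = 120 × 161/740 = 26.108 V.
I_out = P/V_out = 64.1/26.108 = 2.4552 A.
I_in = I_out × N_out/N_in = 2.4552 × 161/740 = 0.534 A.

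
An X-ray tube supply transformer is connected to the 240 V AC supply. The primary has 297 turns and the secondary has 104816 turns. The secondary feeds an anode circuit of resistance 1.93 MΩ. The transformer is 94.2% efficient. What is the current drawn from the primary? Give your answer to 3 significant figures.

I_p ≈ 16.4 A

V_s = 240 × 104816/297 = 84700 V.
I_s = V_s/R = 84700/(1.93×10^6) = 0.043886 A.
P_out = V_s I_s = 84700 × 0.043886 = 3717.1 W.
P_in = P_out/η = 3717.1/0.942 = 3946.0 W.
I_p = P_in/V_p = 3946.0/240 = 16.4 A.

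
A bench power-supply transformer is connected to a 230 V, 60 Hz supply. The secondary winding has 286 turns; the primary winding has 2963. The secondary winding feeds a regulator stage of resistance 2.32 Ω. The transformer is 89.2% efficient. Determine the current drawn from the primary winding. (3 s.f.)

I_p ≈ 1.04 A

V_s = 230 × 286/2963 = 22.200 V.
I_s = V_s/R = 22.200/2.32 = 9.5692 A.
P_out = V_s I_s = 22.200 × 9.5692 = 212.44 W.
P_in = P_out/η = 212.44/0.892 = 238.16 W.
I_p = P_in/V_p = 238.16/230 = 1.04 A.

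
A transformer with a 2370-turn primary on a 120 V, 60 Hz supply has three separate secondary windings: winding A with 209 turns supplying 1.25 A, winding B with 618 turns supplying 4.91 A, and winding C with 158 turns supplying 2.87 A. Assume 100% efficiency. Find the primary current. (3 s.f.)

V_A = 120 × 209/2370 = 10.582 V; V_B = 120 × 618/2370 = 31.291 V; V_C = 120 × 158/2370 = 8.0000 V.
P_out = V_A I_A + V_B I_B + V_C I_C = 10.582×1.25 + 31.291×4.91 + 8.0000×2.87 = 13.228 + 153.64 + 22.960 = 189.83 W.
Ideal ⇒ P_in = P_out, so I_p = P_out/V_p = 189.83/120 = 1.58 A.

I_p ≈ 1.58 A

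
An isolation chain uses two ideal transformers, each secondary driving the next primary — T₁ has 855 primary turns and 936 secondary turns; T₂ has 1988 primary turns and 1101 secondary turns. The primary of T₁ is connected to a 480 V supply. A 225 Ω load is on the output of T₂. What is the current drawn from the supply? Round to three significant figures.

After T₁: V = 480.00 × 936/855 = 525.47 V.
After T₂: V = 525.47 × 1101/1988 = 291.02 V.
I_load = 291.02/225 = 1.2934 A, so P_out = 291.02 × 1.2934 = 376.41 W.
All ideal ⇒ P_in = P_out, so I_supply = 376.41/480 = 0.784 A.

I_supply ≈ 0.784 A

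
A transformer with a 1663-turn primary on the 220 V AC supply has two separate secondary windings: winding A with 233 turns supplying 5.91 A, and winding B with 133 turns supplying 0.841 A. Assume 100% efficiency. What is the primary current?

I_p ≈ 0.895 A

V_A = 220 × 233/1663 = 30.824 V; V_B = 220 × 133/1663 = 17.595 V.
P_out = V_A I_A + V_B I_B = 30.824×5.91 + 17.595×0.841 = 182.17 + 14.797 = 196.97 W.
Ideal ⇒ P_in = P_out, so I_p = P_out/V_p = 196.97/220 = 0.895 A.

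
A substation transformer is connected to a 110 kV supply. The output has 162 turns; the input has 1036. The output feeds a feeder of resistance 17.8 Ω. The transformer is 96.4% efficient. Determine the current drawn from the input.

I_in ≈ 157 A

V_out = 110000 × 162/1036 = 17201 V.
I_out = V_out/R = 17201/17.8 = 966.34 A.
P_out = V_out I_out = 17201 × 966.34 = 1.6622×10^7 W.
P_in = P_out/η = 1.6622×10^7/0.964 = 1.7242×10^7 W.
I_in = P_in/V_in = 1.7242×10^7/110000 = 157 A.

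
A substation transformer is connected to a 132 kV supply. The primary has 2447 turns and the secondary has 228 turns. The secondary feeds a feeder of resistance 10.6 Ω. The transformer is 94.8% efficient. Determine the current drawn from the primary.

V_s = 132000 × 228/2447 = 12299 V.
I_s = V_s/R = 12299/10.6 = 1160.3 A.
P_out = V_s I_s = 12299 × 1160.3 = 1.4271×10^7 W.
P_in = P_out/η = 1.4271×10^7/0.948 = 1.5053×10^7 W.
I_p = P_in/V_p = 1.5053×10^7/132000 = 114 A.

I_p ≈ 114 A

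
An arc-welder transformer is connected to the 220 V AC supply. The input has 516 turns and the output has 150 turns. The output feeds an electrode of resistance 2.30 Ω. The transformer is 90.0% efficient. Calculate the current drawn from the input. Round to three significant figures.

V_out = 220 × 150/516 = 63.953 V.
I_out = V_out/R = 63.953/2.30 = 27.806 A.
P_out = V_out I_out = 63.953 × 27.806 = 1778.3 W.
P_in = P_out/η = 1778.3/0.900 = 1975.9 W.
I_in = P_in/V_in = 1975.9/220 = 8.98 A.

I_in ≈ 8.98 A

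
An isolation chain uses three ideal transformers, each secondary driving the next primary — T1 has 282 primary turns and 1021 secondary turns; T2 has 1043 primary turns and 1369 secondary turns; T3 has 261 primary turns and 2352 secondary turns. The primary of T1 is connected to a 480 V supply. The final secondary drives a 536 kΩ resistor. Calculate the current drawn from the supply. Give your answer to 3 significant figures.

After T1: V = 480.00 × 1021/282 = 1737.9 V.
After T2: V = 1737.9 × 1369/1043 = 2281.1 V.
After T3: V = 2281.1 × 2352/261 = 20556 V.
I_load = 20556/536000 = 0.038350 A, so P_out = 20556 × 0.038350 = 788.32 W.
All ideal ⇒ P_in = P_out, so I_supply = 788.32/480 = 1.64 A.

I_supply ≈ 1.64 A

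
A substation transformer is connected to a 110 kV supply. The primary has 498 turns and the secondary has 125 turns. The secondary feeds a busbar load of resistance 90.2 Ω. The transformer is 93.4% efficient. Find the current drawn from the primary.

I_p ≈ 82.3 A

V_s = 110000 × 125/498 = 27610 V.
I_s = V_s/R = 27610/90.2 = 306.10 A.
P_out = V_s I_s = 27610 × 306.10 = 8.4516×10^6 W.
P_in = P_out/η = 8.4516×10^6/0.934 = 9.0488×10^6 W.
I_p = P_in/V_p = 9.0488×10^6/110000 = 82.3 A.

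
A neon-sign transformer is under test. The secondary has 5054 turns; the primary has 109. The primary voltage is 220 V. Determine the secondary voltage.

V_s/V_p = N_s/N_p, so V_s = 220 × 5054/109 = 10200 V.

V_s ≈ 10200 V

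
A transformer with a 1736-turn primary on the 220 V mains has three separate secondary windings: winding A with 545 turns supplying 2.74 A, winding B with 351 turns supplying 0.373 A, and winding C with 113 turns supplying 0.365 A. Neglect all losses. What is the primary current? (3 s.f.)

V_A = 220 × 545/1736 = 69.067 V; V_B = 220 × 351/1736 = 44.482 V; V_C = 220 × 113/1736 = 14.320 V.
P_out = V_A I_A + V_B I_B + V_C I_C = 69.067×2.74 + 44.482×0.373 + 14.320×0.365 = 189.24 + 16.592 + 5.2269 = 211.06 W.
Ideal ⇒ P_in = P_out, so I_p = P_out/V_p = 211.06/220 = 0.959 A.

I_p ≈ 0.959 A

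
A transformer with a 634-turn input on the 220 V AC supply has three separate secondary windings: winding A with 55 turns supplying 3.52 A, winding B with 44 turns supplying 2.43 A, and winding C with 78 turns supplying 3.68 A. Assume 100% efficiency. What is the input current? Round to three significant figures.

I_in ≈ 0.927 A

V_A = 220 × 55/634 = 19.085 V; V_B = 220 × 44/634 = 15.268 V; V_C = 220 × 78/634 = 27.066 V.
P_out = V_A I_A + V_B I_B + V_C I_C = 19.085×3.52 + 15.268×2.43 + 27.066×3.68 = 67.180 + 37.102 + 99.604 = 203.89 W.
Ideal ⇒ P_in = P_out, so I_in = P_out/V_in = 203.89/220 = 0.927 A.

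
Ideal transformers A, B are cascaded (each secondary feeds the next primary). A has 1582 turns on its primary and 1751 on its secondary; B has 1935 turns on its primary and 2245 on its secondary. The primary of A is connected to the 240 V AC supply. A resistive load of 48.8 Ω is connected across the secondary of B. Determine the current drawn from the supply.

Secondary of A: V = 240.00 × 1751/1582 = 265.64 V.
Secondary of B: V = 265.64 × 2245/1935 = 308.20 V.
I_load = 308.20/48.8 = 6.3155 A, so P_out = 308.20 × 6.3155 = 1946.4 W.
All ideal ⇒ P_in = P_out, so I_supply = 1946.4/240 = 8.11 A.

I_supply ≈ 8.11 A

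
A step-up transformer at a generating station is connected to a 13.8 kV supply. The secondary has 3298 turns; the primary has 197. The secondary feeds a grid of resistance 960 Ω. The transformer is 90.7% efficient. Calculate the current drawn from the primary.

V_s = 13800 × 3298/197 = 231030 V.
I_s = V_s/R = 231030/960 = 240.65 A.
P_out = V_s I_s = 231030 × 240.65 = 5.5598×10^7 W.
P_in = P_out/η = 5.5598×10^7/0.907 = 6.1298×10^7 W.
I_p = P_in/V_p = 6.1298×10^7/13800 = 4440 A.

I_p ≈ 4440 A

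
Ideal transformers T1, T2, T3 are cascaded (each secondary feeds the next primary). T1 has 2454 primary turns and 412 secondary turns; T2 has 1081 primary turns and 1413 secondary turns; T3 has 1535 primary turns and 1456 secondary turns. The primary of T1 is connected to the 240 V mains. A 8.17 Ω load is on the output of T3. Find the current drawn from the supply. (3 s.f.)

I_supply ≈ 1.27 A

After T1: V = 240.00 × 412/2454 = 40.293 V.
After T2: V = 40.293 × 1413/1081 = 52.668 V.
After T3: V = 52.668 × 1456/1535 = 49.958 V.
I_load = 49.958/8.17 = 6.1148 A, so P_out = 49.958 × 6.1148 = 305.48 W.
All ideal ⇒ P_in = P_out, so I_supply = 305.48/240 = 1.27 A.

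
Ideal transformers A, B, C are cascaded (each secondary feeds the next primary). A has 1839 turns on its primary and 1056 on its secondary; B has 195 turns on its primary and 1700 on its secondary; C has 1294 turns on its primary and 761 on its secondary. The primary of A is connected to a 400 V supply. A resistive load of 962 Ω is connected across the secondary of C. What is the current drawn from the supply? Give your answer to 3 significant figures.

After A: V = 400.00 × 1056/1839 = 229.69 V.
After B: V = 229.69 × 1700/195 = 2002.4 V.
After C: V = 2002.4 × 761/1294 = 1177.6 V.
I_load = 1177.6/962 = 1.2241 A, so P_out = 1177.6 × 1.2241 = 1441.6 W.
All ideal ⇒ P_in = P_out, so I_supply = 1441.6/400 = 3.60 A.

I_supply ≈ 3.60 A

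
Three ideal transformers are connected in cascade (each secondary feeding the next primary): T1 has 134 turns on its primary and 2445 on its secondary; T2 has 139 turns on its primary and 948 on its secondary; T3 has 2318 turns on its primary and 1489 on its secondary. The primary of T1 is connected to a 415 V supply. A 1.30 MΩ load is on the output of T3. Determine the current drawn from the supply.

Secondary of T1: V = 415.00 × 2445/134 = 7572.2 V.
Secondary of T2: V = 7572.2 × 948/139 = 51644 V.
Secondary of T3: V = 51644 × 1489/2318 = 33174 V.
I_load = 33174/(1.30×10^6) = 0.025518 A, so P_out = 33174 × 0.025518 = 846.55 W.
All ideal ⇒ P_in = P_out, so I_supply = 846.55/415 = 2.04 A.

I_supply ≈ 2.04 A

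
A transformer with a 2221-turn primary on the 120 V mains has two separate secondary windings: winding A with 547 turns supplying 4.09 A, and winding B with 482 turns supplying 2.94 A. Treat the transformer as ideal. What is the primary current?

V_A = 120 × 547/2221 = 29.554 V; V_B = 120 × 482/2221 = 26.042 V.
P_out = V_A I_A + V_B I_B = 29.554×4.09 + 26.042×2.94 = 120.88 + 76.564 = 197.44 W.
Ideal ⇒ P_in = P_out, so I_p = P_out/V_p = 197.44/120 = 1.65 A.

I_p ≈ 1.65 A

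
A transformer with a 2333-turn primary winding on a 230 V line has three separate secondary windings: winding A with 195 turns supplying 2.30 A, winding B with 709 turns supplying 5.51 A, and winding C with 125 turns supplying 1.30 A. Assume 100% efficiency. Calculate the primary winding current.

I_p ≈ 1.94 A

V_A = 230 × 195/2333 = 19.224 V; V_B = 230 × 709/2333 = 69.897 V; V_C = 230 × 125/2333 = 12.323 V.
P_out = V_A I_A + V_B I_B + V_C I_C = 19.224×2.30 + 69.897×5.51 + 12.323×1.30 = 44.216 + 385.13 + 16.020 = 445.37 W.
Ideal ⇒ P_in = P_out, so I_p = P_out/V_p = 445.37/230 = 1.94 A.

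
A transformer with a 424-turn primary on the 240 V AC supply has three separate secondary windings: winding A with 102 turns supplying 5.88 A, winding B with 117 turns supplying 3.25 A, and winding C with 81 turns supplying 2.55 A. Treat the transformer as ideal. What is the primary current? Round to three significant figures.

I_p ≈ 2.80 A

V_A = 240 × 102/424 = 57.736 V; V_B = 240 × 117/424 = 66.226 V; V_C = 240 × 81/424 = 45.849 V.
P_out = V_A I_A + V_B I_B + V_C I_C = 57.736×5.88 + 66.226×3.25 + 45.849×2.55 = 339.49 + 215.24 + 116.92 = 671.64 W.
Ideal ⇒ P_in = P_out, so I_p = P_out/V_p = 671.64/240 = 2.80 A.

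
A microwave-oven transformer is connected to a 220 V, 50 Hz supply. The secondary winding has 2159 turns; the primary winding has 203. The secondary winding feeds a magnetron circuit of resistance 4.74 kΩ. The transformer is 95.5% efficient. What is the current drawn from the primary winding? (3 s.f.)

I_p ≈ 5.50 A

V_s = 220 × 2159/203 = 2339.8 V.
I_s = V_s/R = 2339.8/4740 = 0.49363 A.
P_out = V_s I_s = 2339.8 × 0.49363 = 1155.0 W.
P_in = P_out/η = 1155.0/0.955 = 1209.4 W.
I_p = P_in/V_p = 1209.4/220 = 5.50 A.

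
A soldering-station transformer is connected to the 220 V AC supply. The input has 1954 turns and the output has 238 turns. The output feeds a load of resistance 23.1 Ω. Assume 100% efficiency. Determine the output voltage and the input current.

V_out = V_in × N_out/N_in = 220 × 238/1954 = 26.796 V.
I_out = V_out/R = 26.796/23.1 = 1.1600 A.
I_in = I_out × N_out/N_in = 1.1600 × 238/1954 = 0.141 A.

V_out ≈ 26.8 V, I_in ≈ 0.141 A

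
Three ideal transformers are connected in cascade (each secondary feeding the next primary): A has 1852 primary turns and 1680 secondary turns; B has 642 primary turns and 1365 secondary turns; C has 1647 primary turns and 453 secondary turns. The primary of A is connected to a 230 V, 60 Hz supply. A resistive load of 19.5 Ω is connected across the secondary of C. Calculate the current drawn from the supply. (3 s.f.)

After A: V = 230.00 × 1680/1852 = 208.64 V.
After B: V = 208.64 × 1365/642 = 443.60 V.
After C: V = 443.60 × 453/1647 = 122.01 V.
I_load = 122.01/19.5 = 6.2570 A, so P_out = 122.01 × 6.2570 = 763.42 W.
All ideal ⇒ P_in = P_out, so I_supply = 763.42/230 = 3.32 A.

I_supply ≈ 3.32 A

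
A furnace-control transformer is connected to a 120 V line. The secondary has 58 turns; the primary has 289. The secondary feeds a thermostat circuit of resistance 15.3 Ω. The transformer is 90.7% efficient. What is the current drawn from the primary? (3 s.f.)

I_p ≈ 0.348 A

V_s = 120 × 58/289 = 24.083 V.
I_s = V_s/R = 24.083/15.3 = 1.5741 A.
P_out = V_s I_s = 24.083 × 1.5741 = 37.908 W.
P_in = P_out/η = 37.908/0.907 = 41.795 W.
I_p = P_in/V_p = 41.795/120 = 0.348 A.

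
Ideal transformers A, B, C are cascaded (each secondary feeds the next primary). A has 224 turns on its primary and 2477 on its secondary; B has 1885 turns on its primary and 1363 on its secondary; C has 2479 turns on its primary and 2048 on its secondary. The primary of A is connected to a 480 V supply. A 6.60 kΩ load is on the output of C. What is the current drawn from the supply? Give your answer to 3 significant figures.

I_supply ≈ 3.17 A

Secondary of A: V = 480.00 × 2477/224 = 5307.9 V.
Secondary of B: V = 5307.9 × 1363/1885 = 3838.0 V.
Secondary of C: V = 3838.0 × 2048/2479 = 3170.7 V.
I_load = 3170.7/6600 = 0.48041 A, so P_out = 3170.7 × 0.48041 = 1523.2 W.
All ideal ⇒ P_in = P_out, so I_supply = 1523.2/480 = 3.17 A.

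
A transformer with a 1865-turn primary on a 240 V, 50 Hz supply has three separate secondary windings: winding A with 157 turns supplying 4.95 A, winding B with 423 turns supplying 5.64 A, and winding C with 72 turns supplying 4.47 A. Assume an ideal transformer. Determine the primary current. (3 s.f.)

V_A = 240 × 157/1865 = 20.204 V; V_B = 240 × 423/1865 = 54.434 V; V_C = 240 × 72/1865 = 9.2654 V.
P_out = V_A I_A + V_B I_B + V_C I_C = 20.204×4.95 + 54.434×5.64 + 9.2654×4.47 = 100.01 + 307.01 + 41.416 = 448.43 W.
Ideal ⇒ P_in = P_out, so I_p = P_out/V_p = 448.43/240 = 1.87 A.

I_p ≈ 1.87 A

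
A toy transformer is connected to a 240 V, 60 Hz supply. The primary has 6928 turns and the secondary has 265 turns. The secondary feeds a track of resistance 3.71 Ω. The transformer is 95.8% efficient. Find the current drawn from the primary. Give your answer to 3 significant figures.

V_s = 240 × 265/6928 = 9.1801 V.
I_s = V_s/R = 9.1801/3.71 = 2.4744 A.
P_out = V_s I_s = 9.1801 × 2.4744 = 22.716 W.
P_in = P_out/η = 22.716/0.958 = 23.712 W.
I_p = P_in/V_p = 23.712/240 = 0.0988 A.

I_p ≈ 0.0988 A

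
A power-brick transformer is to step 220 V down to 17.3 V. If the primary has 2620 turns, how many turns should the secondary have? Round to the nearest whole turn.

N_s = 206 turns

N_s/N_p = V_s/V_p, so N_s = 2620 × 17.3/220 = 206.0 ≈ 206 turns.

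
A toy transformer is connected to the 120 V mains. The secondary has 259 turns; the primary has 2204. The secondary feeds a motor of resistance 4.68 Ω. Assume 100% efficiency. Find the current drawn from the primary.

I_p ≈ 0.354 A

V_s = V_p × N_s/N_p = 120 × 259/2204 = 14.102 V.
I_s = V_s/R = 14.102/4.68 = 3.0132 A.
For an ideal transformer I_p N_p = I_s N_s, so I_p = 3.0132 × 259/2204 = 0.354 A.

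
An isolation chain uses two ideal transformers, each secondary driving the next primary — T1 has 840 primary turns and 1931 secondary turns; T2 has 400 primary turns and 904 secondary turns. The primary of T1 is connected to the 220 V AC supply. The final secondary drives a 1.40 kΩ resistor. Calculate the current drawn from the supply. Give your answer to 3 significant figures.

I_supply ≈ 4.24 A

After T1: V = 220.00 × 1931/840 = 505.74 V.
After T2: V = 505.74 × 904/400 = 1143.0 V.
I_load = 1143.0/1400 = 0.81641 A, so P_out = 1143.0 × 0.81641 = 933.13 W.
All ideal ⇒ P_in = P_out, so I_supply = 933.13/220 = 4.24 A.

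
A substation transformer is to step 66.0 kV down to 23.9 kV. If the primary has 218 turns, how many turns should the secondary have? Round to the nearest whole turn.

N_s/N_p = V_s/V_p, so N_s = 218 × 23900/66000 = 78.9 ≈ 79 turns.

N_s = 79 turns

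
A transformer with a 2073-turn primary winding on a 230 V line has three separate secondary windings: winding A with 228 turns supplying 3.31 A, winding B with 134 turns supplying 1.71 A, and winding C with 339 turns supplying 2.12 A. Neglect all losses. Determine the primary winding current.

I_p ≈ 0.821 A

V_A = 230 × 228/2073 = 25.297 V; V_B = 230 × 134/2073 = 14.867 V; V_C = 230 × 339/2073 = 37.612 V.
P_out = V_A I_A + V_B I_B + V_C I_C = 25.297×3.31 + 14.867×1.71 + 37.612×2.12 = 83.732 + 25.423 + 79.738 = 188.89 W.
Ideal ⇒ P_in = P_out, so I_p = P_out/V_p = 188.89/230 = 0.821 A.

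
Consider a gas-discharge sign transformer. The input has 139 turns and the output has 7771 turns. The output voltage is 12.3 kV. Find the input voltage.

V_in/V_out = N_in/N_out, so V_in = 12300 × 139/7771 = 220 V.

V_in ≈ 220 V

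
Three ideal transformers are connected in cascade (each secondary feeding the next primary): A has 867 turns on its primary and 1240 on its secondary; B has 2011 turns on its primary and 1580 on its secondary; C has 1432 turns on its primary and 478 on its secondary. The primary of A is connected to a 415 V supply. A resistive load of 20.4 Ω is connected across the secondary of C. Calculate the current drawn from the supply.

Secondary of A: V = 415.00 × 1240/867 = 593.54 V.
Secondary of B: V = 593.54 × 1580/2011 = 466.33 V.
Secondary of C: V = 466.33 × 478/1432 = 155.66 V.
I_load = 155.66/20.4 = 7.6305 A, so P_out = 155.66 × 7.6305 = 1187.8 W.
All ideal ⇒ P_in = P_out, so I_supply = 1187.8/415 = 2.86 A.

I_supply ≈ 2.86 A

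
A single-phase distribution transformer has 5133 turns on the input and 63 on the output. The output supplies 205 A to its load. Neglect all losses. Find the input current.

I_in ≈ 2.52 A

For an ideal transformer I_in/I_out = N_out/N_in, so I_in = 205 × 63/5133 = 2.52 A.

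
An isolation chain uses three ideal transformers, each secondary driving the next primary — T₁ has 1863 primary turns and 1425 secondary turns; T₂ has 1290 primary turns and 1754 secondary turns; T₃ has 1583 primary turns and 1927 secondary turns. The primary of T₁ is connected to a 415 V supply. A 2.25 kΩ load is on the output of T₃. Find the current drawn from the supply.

Secondary of T₁: V = 415.00 × 1425/1863 = 317.43 V.
Secondary of T₂: V = 317.43 × 1754/1290 = 431.61 V.
Secondary of T₃: V = 431.61 × 1927/1583 = 525.40 V.
I_load = 525.40/2250 = 0.23351 A, so P_out = 525.40 × 0.23351 = 122.69 W.
All ideal ⇒ P_in = P_out, so I_supply = 122.69/415 = 0.296 A.

I_supply ≈ 0.296 A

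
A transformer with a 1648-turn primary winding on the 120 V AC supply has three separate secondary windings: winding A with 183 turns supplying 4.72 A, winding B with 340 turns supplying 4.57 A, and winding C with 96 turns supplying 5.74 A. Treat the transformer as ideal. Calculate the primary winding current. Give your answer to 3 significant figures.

V_A = 120 × 183/1648 = 13.325 V; V_B = 120 × 340/1648 = 24.757 V; V_C = 120 × 96/1648 = 6.9903 V.
P_out = V_A I_A + V_B I_B + V_C I_C = 13.325×4.72 + 24.757×4.57 + 6.9903×5.74 = 62.895 + 113.14 + 40.124 = 216.16 W.
Ideal ⇒ P_in = P_out, so I_p = P_out/V_p = 216.16/120 = 1.80 A.

I_p ≈ 1.80 A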